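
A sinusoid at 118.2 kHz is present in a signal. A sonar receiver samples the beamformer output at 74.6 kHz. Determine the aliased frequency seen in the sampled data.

31 kHz

118.2 kHz mod fs = 43.6 kHz.
43.6 kHz > fs/2 = 37.3 kHz, folds to fs − 43.6 kHz = 31 kHz.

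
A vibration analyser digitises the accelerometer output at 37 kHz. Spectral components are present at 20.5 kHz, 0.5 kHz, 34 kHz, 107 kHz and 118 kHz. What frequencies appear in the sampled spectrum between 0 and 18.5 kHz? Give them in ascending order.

0.5 kHz, 3 kHz, 4 kHz, 7 kHz, 16.5 kHz

fs/2 = 18.5 kHz.
20.5 kHz > fs/2 = 18.5 kHz, folds to fs − 20.5 kHz = 16.5 kHz.
0.5 kHz ≤ fs/2 = 18.5 kHz, passes unchanged.
34 kHz > fs/2 = 18.5 kHz, folds to fs − 34 kHz = 3 kHz.
107 kHz mod fs = 33 kHz.
33 kHz > fs/2 = 18.5 kHz, folds to fs − 33 kHz = 4 kHz.
118 kHz mod fs = 7 kHz.
7 kHz ≤ fs/2 = 18.5 kHz, appears at 7 kHz.
Distinct values: {0.5 kHz, 3 kHz, 4 kHz, 7 kHz, 16.5 kHz}.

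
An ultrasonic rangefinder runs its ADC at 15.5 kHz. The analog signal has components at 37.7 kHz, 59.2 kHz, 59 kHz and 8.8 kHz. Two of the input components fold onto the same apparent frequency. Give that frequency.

fs/2 = 7.75 kHz.
37.7 kHz mod fs = 6.7 kHz.
6.7 kHz ≤ fs/2 = 7.75 kHz, appears at 6.7 kHz.
59.2 kHz mod fs = 12.7 kHz.
12.7 kHz > fs/2 = 7.75 kHz, folds to fs − 12.7 kHz = 2.8 kHz.
59 kHz mod fs = 12.5 kHz.
12.5 kHz > fs/2 = 7.75 kHz, folds to fs − 12.5 kHz = 3 kHz.
8.8 kHz > fs/2 = 7.75 kHz, folds to fs − 8.8 kHz = 6.7 kHz.
8.8 kHz and 37.7 kHz both map to 6.7 kHz.

6.7 kHz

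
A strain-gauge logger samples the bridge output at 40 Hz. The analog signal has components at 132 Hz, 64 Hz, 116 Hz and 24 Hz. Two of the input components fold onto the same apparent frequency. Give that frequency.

16 Hz

fs/2 = 20 Hz.
132 Hz mod fs = 12 Hz.
12 Hz ≤ fs/2 = 20 Hz, appears at 12 Hz.
64 Hz mod fs = 24 Hz.
24 Hz > fs/2 = 20 Hz, folds to fs − 24 Hz = 16 Hz.
116 Hz mod fs = 36 Hz.
36 Hz > fs/2 = 20 Hz, folds to fs − 36 Hz = 4 Hz.
24 Hz > fs/2 = 20 Hz, folds to fs − 24 Hz = 16 Hz.
24 Hz and 64 Hz both map to 16 Hz.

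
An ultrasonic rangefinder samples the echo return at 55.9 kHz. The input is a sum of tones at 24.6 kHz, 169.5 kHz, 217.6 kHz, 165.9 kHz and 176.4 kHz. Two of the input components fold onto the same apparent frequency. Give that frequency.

1.8 kHz

fs/2 = 27.95 kHz.
24.6 kHz ≤ fs/2 = 27.95 kHz, passes unchanged.
169.5 kHz mod fs = 1.8 kHz.
1.8 kHz ≤ fs/2 = 27.95 kHz, appears at 1.8 kHz.
217.6 kHz mod fs = 49.9 kHz.
49.9 kHz > fs/2 = 27.95 kHz, folds to fs − 49.9 kHz = 6 kHz.
165.9 kHz mod fs = 54.1 kHz.
54.1 kHz > fs/2 = 27.95 kHz, folds to fs − 54.1 kHz = 1.8 kHz.
176.4 kHz mod fs = 8.7 kHz.
8.7 kHz ≤ fs/2 = 27.95 kHz, appears at 8.7 kHz.
165.9 kHz and 169.5 kHz both map to 1.8 kHz.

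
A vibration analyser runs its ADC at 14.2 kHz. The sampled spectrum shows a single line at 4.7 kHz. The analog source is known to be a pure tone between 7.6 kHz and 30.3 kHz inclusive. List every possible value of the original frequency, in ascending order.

9.5 kHz, 18.9 kHz, 23.7 kHz

Frequencies that alias to 4.7 kHz are k·fs ± 4.7 kHz for integer k ≥ 0.
k=0: 4.7 kHz.
k=1: 9.5 kHz, 18.9 kHz.
k=2: 23.7 kHz, 33.1 kHz.
k=3: 37.9 kHz, 47.3 kHz.
Within [7.6 kHz, 30.3 kHz]: 9.5 kHz, 18.9 kHz, 23.7 kHz.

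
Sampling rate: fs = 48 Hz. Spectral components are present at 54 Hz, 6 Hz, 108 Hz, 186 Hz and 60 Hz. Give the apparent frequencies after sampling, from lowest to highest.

fs/2 = 24 Hz.
54 Hz mod fs = 6 Hz.
6 Hz ≤ fs/2 = 24 Hz, appears at 6 Hz.
6 Hz ≤ fs/2 = 24 Hz, passes unchanged.
108 Hz mod fs = 12 Hz.
12 Hz ≤ fs/2 = 24 Hz, appears at 12 Hz.
186 Hz mod fs = 42 Hz.
42 Hz > fs/2 = 24 Hz, folds to fs − 42 Hz = 6 Hz.
60 Hz mod fs = 12 Hz.
12 Hz ≤ fs/2 = 24 Hz, appears at 12 Hz.
Distinct values: {6 Hz, 12 Hz}.

6 Hz, 12 Hz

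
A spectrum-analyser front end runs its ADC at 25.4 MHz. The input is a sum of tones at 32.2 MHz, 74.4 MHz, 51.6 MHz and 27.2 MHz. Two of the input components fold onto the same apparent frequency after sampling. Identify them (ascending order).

fs/2 = 12.7 MHz.
32.2 MHz mod fs = 6.8 MHz.
6.8 MHz ≤ fs/2 = 12.7 MHz, appears at 6.8 MHz.
74.4 MHz mod fs = 23.6 MHz.
23.6 MHz > fs/2 = 12.7 MHz, folds to fs − 23.6 MHz = 1.8 MHz.
51.6 MHz mod fs = 0.8 MHz.
0.8 MHz ≤ fs/2 = 12.7 MHz, appears at 0.8 MHz.
27.2 MHz mod fs = 1.8 MHz.
1.8 MHz ≤ fs/2 = 12.7 MHz, appears at 1.8 MHz.
27.2 MHz and 74.4 MHz both map to 1.8 MHz.

27.2 MHz, 74.4 MHz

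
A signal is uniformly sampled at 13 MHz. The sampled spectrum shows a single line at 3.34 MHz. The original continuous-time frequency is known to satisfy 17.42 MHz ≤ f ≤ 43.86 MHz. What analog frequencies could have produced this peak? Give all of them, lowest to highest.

Frequencies that alias to 3.34 MHz are k·fs ± 3.34 MHz for integer k ≥ 0.
k=0: 3.34 MHz.
k=1: 9.66 MHz, 16.34 MHz.
k=2: 22.66 MHz, 29.34 MHz.
k=3: 35.66 MHz, 42.34 MHz.
k=4: 48.66 MHz, 55.34 MHz.
Within [17.42 MHz, 43.86 MHz]: 22.66 MHz, 29.34 MHz, 35.66 MHz, 42.34 MHz.

22.66 MHz, 29.34 MHz, 35.66 MHz, 42.34 MHz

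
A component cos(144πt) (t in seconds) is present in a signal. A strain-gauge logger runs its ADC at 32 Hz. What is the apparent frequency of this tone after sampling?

8 Hz

ω = 144π rad/s → f = ω/(2π) = 72 Hz.
72 Hz mod fs = 8 Hz.
8 Hz ≤ fs/2 = 16 Hz, appears at 8 Hz.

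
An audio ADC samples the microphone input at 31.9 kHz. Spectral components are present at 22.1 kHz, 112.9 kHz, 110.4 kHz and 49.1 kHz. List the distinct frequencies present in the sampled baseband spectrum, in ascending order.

9.8 kHz, 14.7 kHz

fs/2 = 15.95 kHz.
22.1 kHz > fs/2 = 15.95 kHz, folds to fs − 22.1 kHz = 9.8 kHz.
112.9 kHz mod fs = 17.2 kHz.
17.2 kHz > fs/2 = 15.95 kHz, folds to fs − 17.2 kHz = 14.7 kHz.
110.4 kHz mod fs = 14.7 kHz.
14.7 kHz ≤ fs/2 = 15.95 kHz, appears at 14.7 kHz.
49.1 kHz mod fs = 17.2 kHz.
17.2 kHz > fs/2 = 15.95 kHz, folds to fs − 17.2 kHz = 14.7 kHz.
Distinct values: {9.8 kHz, 14.7 kHz}.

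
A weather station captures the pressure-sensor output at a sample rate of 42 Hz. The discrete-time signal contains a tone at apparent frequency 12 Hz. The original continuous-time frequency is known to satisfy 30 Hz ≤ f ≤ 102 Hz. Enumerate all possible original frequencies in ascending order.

30 Hz, 54 Hz, 72 Hz, 96 Hz

Frequencies that alias to 12 Hz are k·fs ± 12 Hz for integer k ≥ 0.
k=0: 12 Hz.
k=1: 30 Hz, 54 Hz.
k=2: 72 Hz, 96 Hz.
k=3: 114 Hz, 138 Hz.
Within [30 Hz, 102 Hz]: 30 Hz, 54 Hz, 72 Hz, 96 Hz.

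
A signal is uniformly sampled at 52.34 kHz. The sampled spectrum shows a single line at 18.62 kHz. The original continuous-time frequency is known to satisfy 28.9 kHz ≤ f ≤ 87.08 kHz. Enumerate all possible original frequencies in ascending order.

Frequencies that alias to 18.62 kHz are k·fs ± 18.62 kHz for integer k ≥ 0.
k=0: 18.62 kHz.
k=1: 33.72 kHz, 70.96 kHz.
k=2: 86.06 kHz, 123.3 kHz.
k=3: 138.4 kHz, 175.64 kHz.
Within [28.9 kHz, 87.08 kHz]: 33.72 kHz, 70.96 kHz, 86.06 kHz.

33.72 kHz, 70.96 kHz, 86.06 kHz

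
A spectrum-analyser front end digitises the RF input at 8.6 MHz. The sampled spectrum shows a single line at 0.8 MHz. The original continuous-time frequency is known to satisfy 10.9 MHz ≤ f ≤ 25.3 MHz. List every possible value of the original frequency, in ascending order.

Frequencies that alias to 0.8 MHz are k·fs ± 0.8 MHz for integer k ≥ 0.
k=0: 0.8 MHz.
k=1: 7.8 MHz, 9.4 MHz.
k=2: 16.4 MHz, 18 MHz.
k=3: 25 MHz, 26.6 MHz.
k=4: 33.6 MHz, 35.2 MHz.
Within [10.9 MHz, 25.3 MHz]: 16.4 MHz, 18 MHz, 25 MHz.

16.4 MHz, 18 MHz, 25 MHz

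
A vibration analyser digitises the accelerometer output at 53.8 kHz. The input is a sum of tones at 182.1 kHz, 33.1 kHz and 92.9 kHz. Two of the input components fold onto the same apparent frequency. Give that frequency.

fs/2 = 26.9 kHz.
182.1 kHz mod fs = 20.7 kHz.
20.7 kHz ≤ fs/2 = 26.9 kHz, appears at 20.7 kHz.
33.1 kHz > fs/2 = 26.9 kHz, folds to fs − 33.1 kHz = 20.7 kHz.
92.9 kHz mod fs = 39.1 kHz.
39.1 kHz > fs/2 = 26.9 kHz, folds to fs − 39.1 kHz = 14.7 kHz.
33.1 kHz and 182.1 kHz both map to 20.7 kHz.

20.7 kHz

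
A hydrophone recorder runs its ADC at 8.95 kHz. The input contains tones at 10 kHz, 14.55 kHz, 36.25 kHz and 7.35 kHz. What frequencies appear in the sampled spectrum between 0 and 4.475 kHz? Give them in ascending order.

0.45 kHz, 1.05 kHz, 1.6 kHz, 3.35 kHz

fs/2 = 4.475 kHz.
10 kHz mod fs = 1.05 kHz.
1.05 kHz ≤ fs/2 = 4.475 kHz, appears at 1.05 kHz.
14.55 kHz mod fs = 5.6 kHz.
5.6 kHz > fs/2 = 4.475 kHz, folds to fs − 5.6 kHz = 3.35 kHz.
36.25 kHz mod fs = 0.45 kHz.
0.45 kHz ≤ fs/2 = 4.475 kHz, appears at 0.45 kHz.
7.35 kHz > fs/2 = 4.475 kHz, folds to fs − 7.35 kHz = 1.6 kHz.
Distinct values: {0.45 kHz, 1.05 kHz, 1.6 kHz, 3.35 kHz}.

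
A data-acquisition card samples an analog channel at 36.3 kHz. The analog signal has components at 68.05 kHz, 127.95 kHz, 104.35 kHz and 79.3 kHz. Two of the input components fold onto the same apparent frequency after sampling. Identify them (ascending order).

fs/2 = 18.15 kHz.
68.05 kHz mod fs = 31.75 kHz.
31.75 kHz > fs/2 = 18.15 kHz, folds to fs − 31.75 kHz = 4.55 kHz.
127.95 kHz mod fs = 19.05 kHz.
19.05 kHz > fs/2 = 18.15 kHz, folds to fs − 19.05 kHz = 17.25 kHz.
104.35 kHz mod fs = 31.75 kHz.
31.75 kHz > fs/2 = 18.15 kHz, folds to fs − 31.75 kHz = 4.55 kHz.
79.3 kHz mod fs = 6.7 kHz.
6.7 kHz ≤ fs/2 = 18.15 kHz, appears at 6.7 kHz.
68.05 kHz and 104.35 kHz both map to 4.55 kHz.

68.05 kHz, 104.35 kHz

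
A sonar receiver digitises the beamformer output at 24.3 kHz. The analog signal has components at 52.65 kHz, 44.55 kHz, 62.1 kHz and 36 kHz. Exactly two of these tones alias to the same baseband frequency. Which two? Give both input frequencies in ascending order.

44.55 kHz, 52.65 kHz

fs/2 = 12.15 kHz.
52.65 kHz mod fs = 4.05 kHz.
4.05 kHz ≤ fs/2 = 12.15 kHz, appears at 4.05 kHz.
44.55 kHz mod fs = 20.25 kHz.
20.25 kHz > fs/2 = 12.15 kHz, folds to fs − 20.25 kHz = 4.05 kHz.
62.1 kHz mod fs = 13.5 kHz.
13.5 kHz > fs/2 = 12.15 kHz, folds to fs − 13.5 kHz = 10.8 kHz.
36 kHz mod fs = 11.7 kHz.
11.7 kHz ≤ fs/2 = 12.15 kHz, appears at 11.7 kHz.
44.55 kHz and 52.65 kHz both map to 4.05 kHz.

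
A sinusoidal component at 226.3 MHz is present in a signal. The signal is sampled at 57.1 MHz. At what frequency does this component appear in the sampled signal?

226.3 MHz mod fs = 55 MHz.
55 MHz > fs/2 = 28.55 MHz, folds to fs − 55 MHz = 2.1 MHz.

2.1 MHz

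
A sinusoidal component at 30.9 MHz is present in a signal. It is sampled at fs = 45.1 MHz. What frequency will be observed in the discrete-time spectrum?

30.9 MHz > fs/2 = 22.55 MHz, folds to fs − 30.9 MHz = 14.2 MHz.

14.2 MHz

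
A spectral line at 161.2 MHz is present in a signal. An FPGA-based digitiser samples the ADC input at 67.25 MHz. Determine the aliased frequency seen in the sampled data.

26.7 MHz

161.2 MHz mod fs = 26.7 MHz.
26.7 MHz ≤ fs/2 = 33.625 MHz, appears at 26.7 MHz.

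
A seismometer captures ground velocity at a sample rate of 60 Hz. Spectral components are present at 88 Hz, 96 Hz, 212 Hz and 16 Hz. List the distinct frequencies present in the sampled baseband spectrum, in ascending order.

16 Hz, 24 Hz, 28 Hz

fs/2 = 30 Hz.
88 Hz mod fs = 28 Hz.
28 Hz ≤ fs/2 = 30 Hz, appears at 28 Hz.
96 Hz mod fs = 36 Hz.
36 Hz > fs/2 = 30 Hz, folds to fs − 36 Hz = 24 Hz.
212 Hz mod fs = 32 Hz.
32 Hz > fs/2 = 30 Hz, folds to fs − 32 Hz = 28 Hz.
16 Hz ≤ fs/2 = 30 Hz, passes unchanged.
Distinct values: {16 Hz, 24 Hz, 28 Hz}.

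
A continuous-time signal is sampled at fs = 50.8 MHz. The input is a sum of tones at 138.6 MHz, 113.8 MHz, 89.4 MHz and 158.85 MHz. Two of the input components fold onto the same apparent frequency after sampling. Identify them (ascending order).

fs/2 = 25.4 MHz.
138.6 MHz mod fs = 37 MHz.
37 MHz > fs/2 = 25.4 MHz, folds to fs − 37 MHz = 13.8 MHz.
113.8 MHz mod fs = 12.2 MHz.
12.2 MHz ≤ fs/2 = 25.4 MHz, appears at 12.2 MHz.
89.4 MHz mod fs = 38.6 MHz.
38.6 MHz > fs/2 = 25.4 MHz, folds to fs − 38.6 MHz = 12.2 MHz.
158.85 MHz mod fs = 6.45 MHz.
6.45 MHz ≤ fs/2 = 25.4 MHz, appears at 6.45 MHz.
89.4 MHz and 113.8 MHz both map to 12.2 MHz.

89.4 MHz, 113.8 MHz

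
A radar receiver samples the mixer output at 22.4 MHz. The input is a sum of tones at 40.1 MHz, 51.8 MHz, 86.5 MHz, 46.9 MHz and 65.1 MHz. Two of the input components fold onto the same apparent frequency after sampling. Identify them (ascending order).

fs/2 = 11.2 MHz.
40.1 MHz mod fs = 17.7 MHz.
17.7 MHz > fs/2 = 11.2 MHz, folds to fs − 17.7 MHz = 4.7 MHz.
51.8 MHz mod fs = 7 MHz.
7 MHz ≤ fs/2 = 11.2 MHz, appears at 7 MHz.
86.5 MHz mod fs = 19.3 MHz.
19.3 MHz > fs/2 = 11.2 MHz, folds to fs − 19.3 MHz = 3.1 MHz.
46.9 MHz mod fs = 2.1 MHz.
2.1 MHz ≤ fs/2 = 11.2 MHz, appears at 2.1 MHz.
65.1 MHz mod fs = 20.3 MHz.
20.3 MHz > fs/2 = 11.2 MHz, folds to fs − 20.3 MHz = 2.1 MHz.
46.9 MHz and 65.1 MHz both map to 2.1 MHz.

46.9 MHz, 65.1 MHz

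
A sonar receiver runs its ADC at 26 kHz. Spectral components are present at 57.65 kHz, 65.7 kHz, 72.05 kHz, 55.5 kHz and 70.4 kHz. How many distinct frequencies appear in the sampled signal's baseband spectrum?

5

fs/2 = 13 kHz.
57.65 kHz mod fs = 5.65 kHz.
5.65 kHz ≤ fs/2 = 13 kHz, appears at 5.65 kHz.
65.7 kHz mod fs = 13.7 kHz.
13.7 kHz > fs/2 = 13 kHz, folds to fs − 13.7 kHz = 12.3 kHz.
72.05 kHz mod fs = 20.05 kHz.
20.05 kHz > fs/2 = 13 kHz, folds to fs − 20.05 kHz = 5.95 kHz.
55.5 kHz mod fs = 3.5 kHz.
3.5 kHz ≤ fs/2 = 13 kHz, appears at 3.5 kHz.
70.4 kHz mod fs = 18.4 kHz.
18.4 kHz > fs/2 = 13 kHz, folds to fs − 18.4 kHz = 7.6 kHz.
Distinct values: {3.5 kHz, 5.65 kHz, 5.95 kHz, 7.6 kHz, 12.3 kHz} → 5.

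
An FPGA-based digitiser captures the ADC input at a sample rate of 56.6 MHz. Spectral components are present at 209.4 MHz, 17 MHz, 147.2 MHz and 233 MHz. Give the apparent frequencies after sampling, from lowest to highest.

fs/2 = 28.3 MHz.
209.4 MHz mod fs = 39.6 MHz.
39.6 MHz > fs/2 = 28.3 MHz, folds to fs − 39.6 MHz = 17 MHz.
17 MHz ≤ fs/2 = 28.3 MHz, passes unchanged.
147.2 MHz mod fs = 34 MHz.
34 MHz > fs/2 = 28.3 MHz, folds to fs − 34 MHz = 22.6 MHz.
233 MHz mod fs = 6.6 MHz.
6.6 MHz ≤ fs/2 = 28.3 MHz, appears at 6.6 MHz.
Distinct values: {6.6 MHz, 17 MHz, 22.6 MHz}.

6.6 MHz, 17 MHz, 22.6 MHz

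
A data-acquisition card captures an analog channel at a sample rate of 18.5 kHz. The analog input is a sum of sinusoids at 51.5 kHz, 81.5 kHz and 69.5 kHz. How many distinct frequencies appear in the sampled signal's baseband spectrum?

fs/2 = 9.25 kHz.
51.5 kHz mod fs = 14.5 kHz.
14.5 kHz > fs/2 = 9.25 kHz, folds to fs − 14.5 kHz = 4 kHz.
81.5 kHz mod fs = 7.5 kHz.
7.5 kHz ≤ fs/2 = 9.25 kHz, appears at 7.5 kHz.
69.5 kHz mod fs = 14 kHz.
14 kHz > fs/2 = 9.25 kHz, folds to fs − 14 kHz = 4.5 kHz.
Distinct values: {4 kHz, 4.5 kHz, 7.5 kHz} → 3.

3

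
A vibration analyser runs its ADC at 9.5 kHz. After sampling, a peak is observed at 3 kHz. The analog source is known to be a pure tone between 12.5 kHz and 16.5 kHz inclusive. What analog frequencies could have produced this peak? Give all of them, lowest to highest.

12.5 kHz, 16 kHz

Frequencies that alias to 3 kHz are k·fs ± 3 kHz for integer k ≥ 0.
k=0: 3 kHz.
k=1: 6.5 kHz, 12.5 kHz.
k=2: 16 kHz, 22 kHz.
k=3: 25.5 kHz, 31.5 kHz.
Within [12.5 kHz, 16.5 kHz]: 12.5 kHz, 16 kHz.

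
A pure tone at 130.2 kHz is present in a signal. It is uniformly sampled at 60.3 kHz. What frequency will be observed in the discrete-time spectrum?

130.2 kHz mod fs = 9.6 kHz.
9.6 kHz ≤ fs/2 = 30.15 kHz, appears at 9.6 kHz.

9.6 kHz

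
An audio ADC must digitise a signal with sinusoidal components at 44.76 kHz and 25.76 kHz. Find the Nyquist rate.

89.52 kHz

Highest-frequency component: 44.76 kHz.
Nyquist rate = 2 × 44.76 kHz = 89.52 kHz.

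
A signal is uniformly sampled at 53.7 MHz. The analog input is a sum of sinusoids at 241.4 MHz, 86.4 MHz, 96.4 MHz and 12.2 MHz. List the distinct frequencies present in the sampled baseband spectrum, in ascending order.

fs/2 = 26.85 MHz.
241.4 MHz mod fs = 26.6 MHz.
26.6 MHz ≤ fs/2 = 26.85 MHz, appears at 26.6 MHz.
86.4 MHz mod fs = 32.7 MHz.
32.7 MHz > fs/2 = 26.85 MHz, folds to fs − 32.7 MHz = 21 MHz.
96.4 MHz mod fs = 42.7 MHz.
42.7 MHz > fs/2 = 26.85 MHz, folds to fs − 42.7 MHz = 11 MHz.
12.2 MHz ≤ fs/2 = 26.85 MHz, passes unchanged.
Distinct values: {11 MHz, 12.2 MHz, 21 MHz, 26.6 MHz}.

11 MHz, 12.2 MHz, 21 MHz, 26.6 MHz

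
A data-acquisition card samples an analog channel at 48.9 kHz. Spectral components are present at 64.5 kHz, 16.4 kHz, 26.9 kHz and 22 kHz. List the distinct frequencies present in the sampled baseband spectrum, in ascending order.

15.6 kHz, 16.4 kHz, 22 kHz

fs/2 = 24.45 kHz.
64.5 kHz mod fs = 15.6 kHz.
15.6 kHz ≤ fs/2 = 24.45 kHz, appears at 15.6 kHz.
16.4 kHz ≤ fs/2 = 24.45 kHz, passes unchanged.
26.9 kHz > fs/2 = 24.45 kHz, folds to fs − 26.9 kHz = 22 kHz.
22 kHz ≤ fs/2 = 24.45 kHz, passes unchanged.
Distinct values: {15.6 kHz, 16.4 kHz, 22 kHz}.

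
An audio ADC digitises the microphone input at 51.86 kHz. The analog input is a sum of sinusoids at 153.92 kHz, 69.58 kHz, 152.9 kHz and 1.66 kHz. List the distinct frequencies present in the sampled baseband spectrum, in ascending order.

fs/2 = 25.93 kHz.
153.92 kHz mod fs = 50.2 kHz.
50.2 kHz > fs/2 = 25.93 kHz, folds to fs − 50.2 kHz = 1.66 kHz.
69.58 kHz mod fs = 17.72 kHz.
17.72 kHz ≤ fs/2 = 25.93 kHz, appears at 17.72 kHz.
152.9 kHz mod fs = 49.18 kHz.
49.18 kHz > fs/2 = 25.93 kHz, folds to fs − 49.18 kHz = 2.68 kHz.
1.66 kHz ≤ fs/2 = 25.93 kHz, passes unchanged.
Distinct values: {1.66 kHz, 2.68 kHz, 17.72 kHz}.

1.66 kHz, 2.68 kHz, 17.72 kHz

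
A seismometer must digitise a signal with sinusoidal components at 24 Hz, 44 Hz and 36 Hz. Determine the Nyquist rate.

88 Hz

Highest-frequency component: 44 Hz.
Nyquist rate = 2 × 44 Hz = 88 Hz.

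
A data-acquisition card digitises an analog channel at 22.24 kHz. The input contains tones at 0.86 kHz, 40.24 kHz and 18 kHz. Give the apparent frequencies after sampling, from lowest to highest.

fs/2 = 11.12 kHz.
0.86 kHz ≤ fs/2 = 11.12 kHz, passes unchanged.
40.24 kHz mod fs = 18 kHz.
18 kHz > fs/2 = 11.12 kHz, folds to fs − 18 kHz = 4.24 kHz.
18 kHz > fs/2 = 11.12 kHz, folds to fs − 18 kHz = 4.24 kHz.
Distinct values: {0.86 kHz, 4.24 kHz}.

0.86 kHz, 4.24 kHz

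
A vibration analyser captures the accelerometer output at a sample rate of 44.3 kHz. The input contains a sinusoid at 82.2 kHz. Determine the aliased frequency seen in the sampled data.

6.4 kHz

82.2 kHz mod fs = 37.9 kHz.
37.9 kHz > fs/2 = 22.15 kHz, folds to fs − 37.9 kHz = 6.4 kHz.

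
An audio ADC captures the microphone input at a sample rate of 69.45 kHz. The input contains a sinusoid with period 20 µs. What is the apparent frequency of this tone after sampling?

19.45 kHz

T = 20 µs → f = 1/T = 50 kHz.
50 kHz > fs/2 = 34.725 kHz, folds to fs − 50 kHz = 19.45 kHz.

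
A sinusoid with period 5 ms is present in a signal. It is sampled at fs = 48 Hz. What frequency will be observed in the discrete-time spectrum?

8 Hz

T = 5 ms → f = 1/T = 200 Hz.
200 Hz mod fs = 8 Hz.
8 Hz ≤ fs/2 = 24 Hz, appears at 8 Hz.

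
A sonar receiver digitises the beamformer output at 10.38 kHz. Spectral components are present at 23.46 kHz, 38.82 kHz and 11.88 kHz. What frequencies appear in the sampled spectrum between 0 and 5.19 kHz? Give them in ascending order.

fs/2 = 5.19 kHz.
23.46 kHz mod fs = 2.7 kHz.
2.7 kHz ≤ fs/2 = 5.19 kHz, appears at 2.7 kHz.
38.82 kHz mod fs = 7.68 kHz.
7.68 kHz > fs/2 = 5.19 kHz, folds to fs − 7.68 kHz = 2.7 kHz.
11.88 kHz mod fs = 1.5 kHz.
1.5 kHz ≤ fs/2 = 5.19 kHz, appears at 1.5 kHz.
Distinct values: {1.5 kHz, 2.7 kHz}.

1.5 kHz, 2.7 kHz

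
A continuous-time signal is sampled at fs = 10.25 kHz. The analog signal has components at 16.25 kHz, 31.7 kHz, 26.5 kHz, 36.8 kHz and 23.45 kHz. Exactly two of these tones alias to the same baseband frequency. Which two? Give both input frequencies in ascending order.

16.25 kHz, 26.5 kHz

fs/2 = 5.125 kHz.
16.25 kHz mod fs = 6 kHz.
6 kHz > fs/2 = 5.125 kHz, folds to fs − 6 kHz = 4.25 kHz.
31.7 kHz mod fs = 0.95 kHz.
0.95 kHz ≤ fs/2 = 5.125 kHz, appears at 0.95 kHz.
26.5 kHz mod fs = 6 kHz.
6 kHz > fs/2 = 5.125 kHz, folds to fs − 6 kHz = 4.25 kHz.
36.8 kHz mod fs = 6.05 kHz.
6.05 kHz > fs/2 = 5.125 kHz, folds to fs − 6.05 kHz = 4.2 kHz.
23.45 kHz mod fs = 2.95 kHz.
2.95 kHz ≤ fs/2 = 5.125 kHz, appears at 2.95 kHz.
16.25 kHz and 26.5 kHz both map to 4.25 kHz.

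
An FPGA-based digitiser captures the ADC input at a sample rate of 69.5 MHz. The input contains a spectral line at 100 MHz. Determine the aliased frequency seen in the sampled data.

100 MHz mod fs = 30.5 MHz.
30.5 MHz ≤ fs/2 = 34.75 MHz, appears at 30.5 MHz.

30.5 MHz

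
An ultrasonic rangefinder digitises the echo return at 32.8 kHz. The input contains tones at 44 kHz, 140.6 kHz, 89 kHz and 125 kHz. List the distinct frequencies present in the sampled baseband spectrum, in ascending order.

6.2 kHz, 9.4 kHz, 11.2 kHz

fs/2 = 16.4 kHz.
44 kHz mod fs = 11.2 kHz.
11.2 kHz ≤ fs/2 = 16.4 kHz, appears at 11.2 kHz.
140.6 kHz mod fs = 9.4 kHz.
9.4 kHz ≤ fs/2 = 16.4 kHz, appears at 9.4 kHz.
89 kHz mod fs = 23.4 kHz.
23.4 kHz > fs/2 = 16.4 kHz, folds to fs − 23.4 kHz = 9.4 kHz.
125 kHz mod fs = 26.6 kHz.
26.6 kHz > fs/2 = 16.4 kHz, folds to fs − 26.6 kHz = 6.2 kHz.
Distinct values: {6.2 kHz, 9.4 kHz, 11.2 kHz}.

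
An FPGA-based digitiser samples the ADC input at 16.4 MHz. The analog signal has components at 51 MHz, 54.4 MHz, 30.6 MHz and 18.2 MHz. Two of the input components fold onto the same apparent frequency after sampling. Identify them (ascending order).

fs/2 = 8.2 MHz.
51 MHz mod fs = 1.8 MHz.
1.8 MHz ≤ fs/2 = 8.2 MHz, appears at 1.8 MHz.
54.4 MHz mod fs = 5.2 MHz.
5.2 MHz ≤ fs/2 = 8.2 MHz, appears at 5.2 MHz.
30.6 MHz mod fs = 14.2 MHz.
14.2 MHz > fs/2 = 8.2 MHz, folds to fs − 14.2 MHz = 2.2 MHz.
18.2 MHz mod fs = 1.8 MHz.
1.8 MHz ≤ fs/2 = 8.2 MHz, appears at 1.8 MHz.
18.2 MHz and 51 MHz both map to 1.8 MHz.

18.2 MHz, 51 MHz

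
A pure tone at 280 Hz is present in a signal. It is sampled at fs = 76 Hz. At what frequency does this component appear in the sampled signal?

280 Hz mod fs = 52 Hz.
52 Hz > fs/2 = 38 Hz, folds to fs − 52 Hz = 24 Hz.

24 Hz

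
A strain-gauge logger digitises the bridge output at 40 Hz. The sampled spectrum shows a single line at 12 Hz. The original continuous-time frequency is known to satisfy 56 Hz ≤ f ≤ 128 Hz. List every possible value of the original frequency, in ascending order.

68 Hz, 92 Hz, 108 Hz

Frequencies that alias to 12 Hz are k·fs ± 12 Hz for integer k ≥ 0.
k=0: 12 Hz.
k=1: 28 Hz, 52 Hz.
k=2: 68 Hz, 92 Hz.
k=3: 108 Hz, 132 Hz.
k=4: 148 Hz, 172 Hz.
Within [56 Hz, 128 Hz]: 68 Hz, 92 Hz, 108 Hz.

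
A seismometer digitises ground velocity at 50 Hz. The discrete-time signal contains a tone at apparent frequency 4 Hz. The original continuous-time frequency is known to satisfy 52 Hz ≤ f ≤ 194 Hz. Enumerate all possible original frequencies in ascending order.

54 Hz, 96 Hz, 104 Hz, 146 Hz, 154 Hz

Frequencies that alias to 4 Hz are k·fs ± 4 Hz for integer k ≥ 0.
k=0: 4 Hz.
k=1: 46 Hz, 54 Hz.
k=2: 96 Hz, 104 Hz.
k=3: 146 Hz, 154 Hz.
k=4: 196 Hz, 204 Hz.
Within [52 Hz, 194 Hz]: 54 Hz, 96 Hz, 104 Hz, 146 Hz, 154 Hz.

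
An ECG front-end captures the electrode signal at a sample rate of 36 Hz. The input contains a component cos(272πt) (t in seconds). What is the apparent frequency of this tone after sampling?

8 Hz

ω = 272π rad/s → f = ω/(2π) = 136 Hz.
136 Hz mod fs = 28 Hz.
28 Hz > fs/2 = 18 Hz, folds to fs − 28 Hz = 8 Hz.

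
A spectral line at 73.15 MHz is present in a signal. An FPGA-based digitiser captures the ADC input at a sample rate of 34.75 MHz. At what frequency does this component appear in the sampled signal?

73.15 MHz mod fs = 3.65 MHz.
3.65 MHz ≤ fs/2 = 17.375 MHz, appears at 3.65 MHz.

3.65 MHz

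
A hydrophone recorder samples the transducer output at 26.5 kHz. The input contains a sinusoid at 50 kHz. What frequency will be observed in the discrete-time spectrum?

3 kHz

50 kHz mod fs = 23.5 kHz.
23.5 kHz > fs/2 = 13.25 kHz, folds to fs − 23.5 kHz = 3 kHz.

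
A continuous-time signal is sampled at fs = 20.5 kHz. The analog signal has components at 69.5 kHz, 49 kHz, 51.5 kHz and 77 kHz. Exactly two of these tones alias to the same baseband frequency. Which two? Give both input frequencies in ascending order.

49 kHz, 69.5 kHz

fs/2 = 10.25 kHz.
69.5 kHz mod fs = 8 kHz.
8 kHz ≤ fs/2 = 10.25 kHz, appears at 8 kHz.
49 kHz mod fs = 8 kHz.
8 kHz ≤ fs/2 = 10.25 kHz, appears at 8 kHz.
51.5 kHz mod fs = 10.5 kHz.
10.5 kHz > fs/2 = 10.25 kHz, folds to fs − 10.5 kHz = 10 kHz.
77 kHz mod fs = 15.5 kHz.
15.5 kHz > fs/2 = 10.25 kHz, folds to fs − 15.5 kHz = 5 kHz.
49 kHz and 69.5 kHz both map to 8 kHz.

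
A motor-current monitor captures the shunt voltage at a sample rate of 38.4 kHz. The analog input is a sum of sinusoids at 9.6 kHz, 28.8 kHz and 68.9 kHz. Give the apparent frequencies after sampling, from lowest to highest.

fs/2 = 19.2 kHz.
9.6 kHz ≤ fs/2 = 19.2 kHz, passes unchanged.
28.8 kHz > fs/2 = 19.2 kHz, folds to fs − 28.8 kHz = 9.6 kHz.
68.9 kHz mod fs = 30.5 kHz.
30.5 kHz > fs/2 = 19.2 kHz, folds to fs − 30.5 kHz = 7.9 kHz.
Distinct values: {7.9 kHz, 9.6 kHz}.

7.9 kHz, 9.6 kHz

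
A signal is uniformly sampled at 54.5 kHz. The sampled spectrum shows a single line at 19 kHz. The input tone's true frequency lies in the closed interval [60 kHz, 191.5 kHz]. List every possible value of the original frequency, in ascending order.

Frequencies that alias to 19 kHz are k·fs ± 19 kHz for integer k ≥ 0.
k=0: 19 kHz.
k=1: 35.5 kHz, 73.5 kHz.
k=2: 90 kHz, 128 kHz.
k=3: 144.5 kHz, 182.5 kHz.
k=4: 199 kHz, 237 kHz.
Within [60 kHz, 191.5 kHz]: 73.5 kHz, 90 kHz, 128 kHz, 144.5 kHz, 182.5 kHz.

73.5 kHz, 90 kHz, 128 kHz, 144.5 kHz, 182.5 kHz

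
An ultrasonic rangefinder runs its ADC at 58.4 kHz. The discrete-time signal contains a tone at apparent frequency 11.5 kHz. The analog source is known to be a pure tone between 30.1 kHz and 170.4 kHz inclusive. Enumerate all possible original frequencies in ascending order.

Frequencies that alias to 11.5 kHz are k·fs ± 11.5 kHz for integer k ≥ 0.
k=0: 11.5 kHz.
k=1: 46.9 kHz, 69.9 kHz.
k=2: 105.3 kHz, 128.3 kHz.
k=3: 163.7 kHz, 186.7 kHz.
k=4: 222.1 kHz, 245.1 kHz.
Within [30.1 kHz, 170.4 kHz]: 46.9 kHz, 69.9 kHz, 105.3 kHz, 128.3 kHz, 163.7 kHz.

46.9 kHz, 69.9 kHz, 105.3 kHz, 128.3 kHz, 163.7 kHz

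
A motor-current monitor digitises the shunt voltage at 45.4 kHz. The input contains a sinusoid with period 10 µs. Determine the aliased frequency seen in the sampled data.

T = 10 µs → f = 1/T = 100 kHz.
100 kHz mod fs = 9.2 kHz.
9.2 kHz ≤ fs/2 = 22.7 kHz, appears at 9.2 kHz.

9.2 kHz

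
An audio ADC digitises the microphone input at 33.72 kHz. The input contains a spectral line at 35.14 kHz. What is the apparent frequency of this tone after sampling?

1.42 kHz

35.14 kHz mod fs = 1.42 kHz.
1.42 kHz ≤ fs/2 = 16.86 kHz, appears at 1.42 kHz.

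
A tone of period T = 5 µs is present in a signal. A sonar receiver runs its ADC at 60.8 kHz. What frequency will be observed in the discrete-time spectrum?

17.6 kHz

T = 5 µs → f = 1/T = 200 kHz.
200 kHz mod fs = 17.6 kHz.
17.6 kHz ≤ fs/2 = 30.4 kHz, appears at 17.6 kHz.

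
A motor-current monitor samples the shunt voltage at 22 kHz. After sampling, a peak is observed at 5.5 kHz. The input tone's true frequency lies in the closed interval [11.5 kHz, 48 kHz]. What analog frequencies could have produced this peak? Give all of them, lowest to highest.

16.5 kHz, 27.5 kHz, 38.5 kHz

Frequencies that alias to 5.5 kHz are k·fs ± 5.5 kHz for integer k ≥ 0.
k=0: 5.5 kHz.
k=1: 16.5 kHz, 27.5 kHz.
k=2: 38.5 kHz, 49.5 kHz.
k=3: 60.5 kHz, 71.5 kHz.
Within [11.5 kHz, 48 kHz]: 16.5 kHz, 27.5 kHz, 38.5 kHz.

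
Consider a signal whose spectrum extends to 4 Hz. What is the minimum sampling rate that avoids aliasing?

8 Hz

Nyquist rate = 2 × 4 Hz = 8 Hz.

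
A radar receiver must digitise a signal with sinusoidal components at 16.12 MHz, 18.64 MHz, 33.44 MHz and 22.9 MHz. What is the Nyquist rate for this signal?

66.88 MHz

Highest-frequency component: 33.44 MHz.
Nyquist rate = 2 × 33.44 MHz = 66.88 MHz.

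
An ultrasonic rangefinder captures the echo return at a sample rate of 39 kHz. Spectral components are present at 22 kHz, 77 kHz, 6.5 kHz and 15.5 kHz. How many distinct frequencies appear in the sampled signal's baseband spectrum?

fs/2 = 19.5 kHz.
22 kHz > fs/2 = 19.5 kHz, folds to fs − 22 kHz = 17 kHz.
77 kHz mod fs = 38 kHz.
38 kHz > fs/2 = 19.5 kHz, folds to fs − 38 kHz = 1 kHz.
6.5 kHz ≤ fs/2 = 19.5 kHz, passes unchanged.
15.5 kHz ≤ fs/2 = 19.5 kHz, passes unchanged.
Distinct values: {1 kHz, 6.5 kHz, 15.5 kHz, 17 kHz} → 4.

4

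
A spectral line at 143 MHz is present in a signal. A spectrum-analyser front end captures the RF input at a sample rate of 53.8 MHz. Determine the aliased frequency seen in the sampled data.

143 MHz mod fs = 35.4 MHz.
35.4 MHz > fs/2 = 26.9 MHz, folds to fs − 35.4 MHz = 18.4 MHz.

18.4 MHz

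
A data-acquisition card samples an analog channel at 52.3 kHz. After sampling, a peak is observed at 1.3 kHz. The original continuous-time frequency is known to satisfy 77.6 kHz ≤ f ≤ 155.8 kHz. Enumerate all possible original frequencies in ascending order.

Frequencies that alias to 1.3 kHz are k·fs ± 1.3 kHz for integer k ≥ 0.
k=0: 1.3 kHz.
k=1: 51 kHz, 53.6 kHz.
k=2: 103.3 kHz, 105.9 kHz.
k=3: 155.6 kHz, 158.2 kHz.
k=4: 207.9 kHz, 210.5 kHz.
Within [77.6 kHz, 155.8 kHz]: 103.3 kHz, 105.9 kHz, 155.6 kHz.

103.3 kHz, 105.9 kHz, 155.6 kHz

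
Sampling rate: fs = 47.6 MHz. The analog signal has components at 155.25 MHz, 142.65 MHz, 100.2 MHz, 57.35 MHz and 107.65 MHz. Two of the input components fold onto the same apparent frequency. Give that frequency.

12.45 MHz

fs/2 = 23.8 MHz.
155.25 MHz mod fs = 12.45 MHz.
12.45 MHz ≤ fs/2 = 23.8 MHz, appears at 12.45 MHz.
142.65 MHz mod fs = 47.45 MHz.
47.45 MHz > fs/2 = 23.8 MHz, folds to fs − 47.45 MHz = 0.15 MHz.
100.2 MHz mod fs = 5 MHz.
5 MHz ≤ fs/2 = 23.8 MHz, appears at 5 MHz.
57.35 MHz mod fs = 9.75 MHz.
9.75 MHz ≤ fs/2 = 23.8 MHz, appears at 9.75 MHz.
107.65 MHz mod fs = 12.45 MHz.
12.45 MHz ≤ fs/2 = 23.8 MHz, appears at 12.45 MHz.
107.65 MHz and 155.25 MHz both map to 12.45 MHz.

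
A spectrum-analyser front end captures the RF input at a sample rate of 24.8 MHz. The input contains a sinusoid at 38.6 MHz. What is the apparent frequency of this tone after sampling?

38.6 MHz mod fs = 13.8 MHz.
13.8 MHz > fs/2 = 12.4 MHz, folds to fs − 13.8 MHz = 11 MHz.

11 MHz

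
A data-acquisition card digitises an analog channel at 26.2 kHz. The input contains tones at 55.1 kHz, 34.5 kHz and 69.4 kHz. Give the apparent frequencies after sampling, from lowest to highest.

2.7 kHz, 8.3 kHz, 9.2 kHz

fs/2 = 13.1 kHz.
55.1 kHz mod fs = 2.7 kHz.
2.7 kHz ≤ fs/2 = 13.1 kHz, appears at 2.7 kHz.
34.5 kHz mod fs = 8.3 kHz.
8.3 kHz ≤ fs/2 = 13.1 kHz, appears at 8.3 kHz.
69.4 kHz mod fs = 17 kHz.
17 kHz > fs/2 = 13.1 kHz, folds to fs − 17 kHz = 9.2 kHz.
Distinct values: {2.7 kHz, 8.3 kHz, 9.2 kHz}.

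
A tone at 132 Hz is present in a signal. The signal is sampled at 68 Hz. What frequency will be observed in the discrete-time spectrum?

132 Hz mod fs = 64 Hz.
64 Hz > fs/2 = 34 Hz, folds to fs − 64 Hz = 4 Hz.

4 Hz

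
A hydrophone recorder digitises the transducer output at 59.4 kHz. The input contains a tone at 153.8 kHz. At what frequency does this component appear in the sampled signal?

24.4 kHz

153.8 kHz mod fs = 35 kHz.
35 kHz > fs/2 = 29.7 kHz, folds to fs − 35 kHz = 24.4 kHz.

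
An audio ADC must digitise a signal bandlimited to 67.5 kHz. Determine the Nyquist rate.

Nyquist rate = 2 × 67.5 kHz = 135 kHz.

135 kHz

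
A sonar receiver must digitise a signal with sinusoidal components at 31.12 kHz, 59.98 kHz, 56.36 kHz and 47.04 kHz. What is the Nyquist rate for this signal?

119.96 kHz

Highest-frequency component: 59.98 kHz.
Nyquist rate = 2 × 59.98 kHz = 119.96 kHz.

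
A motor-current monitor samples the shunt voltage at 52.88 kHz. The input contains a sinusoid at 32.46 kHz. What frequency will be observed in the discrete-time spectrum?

20.42 kHz

32.46 kHz > fs/2 = 26.44 kHz, folds to fs − 32.46 kHz = 20.42 kHz.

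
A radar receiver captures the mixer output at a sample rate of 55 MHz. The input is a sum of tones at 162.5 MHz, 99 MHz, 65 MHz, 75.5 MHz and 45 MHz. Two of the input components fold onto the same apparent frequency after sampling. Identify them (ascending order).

45 MHz, 65 MHz

fs/2 = 27.5 MHz.
162.5 MHz mod fs = 52.5 MHz.
52.5 MHz > fs/2 = 27.5 MHz, folds to fs − 52.5 MHz = 2.5 MHz.
99 MHz mod fs = 44 MHz.
44 MHz > fs/2 = 27.5 MHz, folds to fs − 44 MHz = 11 MHz.
65 MHz mod fs = 10 MHz.
10 MHz ≤ fs/2 = 27.5 MHz, appears at 10 MHz.
75.5 MHz mod fs = 20.5 MHz.
20.5 MHz ≤ fs/2 = 27.5 MHz, appears at 20.5 MHz.
45 MHz > fs/2 = 27.5 MHz, folds to fs − 45 MHz = 10 MHz.
45 MHz and 65 MHz both map to 10 MHz.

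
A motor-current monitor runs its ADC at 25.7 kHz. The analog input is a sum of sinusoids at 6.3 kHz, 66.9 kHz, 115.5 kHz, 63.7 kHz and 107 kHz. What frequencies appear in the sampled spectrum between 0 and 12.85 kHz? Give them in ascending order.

fs/2 = 12.85 kHz.
6.3 kHz ≤ fs/2 = 12.85 kHz, passes unchanged.
66.9 kHz mod fs = 15.5 kHz.
15.5 kHz > fs/2 = 12.85 kHz, folds to fs − 15.5 kHz = 10.2 kHz.
115.5 kHz mod fs = 12.7 kHz.
12.7 kHz ≤ fs/2 = 12.85 kHz, appears at 12.7 kHz.
63.7 kHz mod fs = 12.3 kHz.
12.3 kHz ≤ fs/2 = 12.85 kHz, appears at 12.3 kHz.
107 kHz mod fs = 4.2 kHz.
4.2 kHz ≤ fs/2 = 12.85 kHz, appears at 4.2 kHz.
Distinct values: {4.2 kHz, 6.3 kHz, 10.2 kHz, 12.3 kHz, 12.7 kHz}.

4.2 kHz, 6.3 kHz, 10.2 kHz, 12.3 kHz, 12.7 kHz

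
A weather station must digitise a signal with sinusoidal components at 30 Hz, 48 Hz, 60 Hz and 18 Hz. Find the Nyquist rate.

Highest-frequency component: 60 Hz.
Nyquist rate = 2 × 60 Hz = 120 Hz.

120 Hz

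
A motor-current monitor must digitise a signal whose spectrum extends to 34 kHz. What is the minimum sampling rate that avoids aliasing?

68 kHz

Nyquist rate = 2 × 34 kHz = 68 kHz.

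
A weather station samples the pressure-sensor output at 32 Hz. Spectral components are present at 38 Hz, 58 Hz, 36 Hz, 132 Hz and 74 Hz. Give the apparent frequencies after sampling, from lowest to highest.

4 Hz, 6 Hz, 10 Hz

fs/2 = 16 Hz.
38 Hz mod fs = 6 Hz.
6 Hz ≤ fs/2 = 16 Hz, appears at 6 Hz.
58 Hz mod fs = 26 Hz.
26 Hz > fs/2 = 16 Hz, folds to fs − 26 Hz = 6 Hz.
36 Hz mod fs = 4 Hz.
4 Hz ≤ fs/2 = 16 Hz, appears at 4 Hz.
132 Hz mod fs = 4 Hz.
4 Hz ≤ fs/2 = 16 Hz, appears at 4 Hz.
74 Hz mod fs = 10 Hz.
10 Hz ≤ fs/2 = 16 Hz, appears at 10 Hz.
Distinct values: {4 Hz, 6 Hz, 10 Hz}.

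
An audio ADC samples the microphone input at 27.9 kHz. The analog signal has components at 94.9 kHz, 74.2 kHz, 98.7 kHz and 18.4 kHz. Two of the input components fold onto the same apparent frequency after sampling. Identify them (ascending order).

18.4 kHz, 74.2 kHz

fs/2 = 13.95 kHz.
94.9 kHz mod fs = 11.2 kHz.
11.2 kHz ≤ fs/2 = 13.95 kHz, appears at 11.2 kHz.
74.2 kHz mod fs = 18.4 kHz.
18.4 kHz > fs/2 = 13.95 kHz, folds to fs − 18.4 kHz = 9.5 kHz.
98.7 kHz mod fs = 15 kHz.
15 kHz > fs/2 = 13.95 kHz, folds to fs − 15 kHz = 12.9 kHz.
18.4 kHz > fs/2 = 13.95 kHz, folds to fs − 18.4 kHz = 9.5 kHz.
18.4 kHz and 74.2 kHz both map to 9.5 kHz.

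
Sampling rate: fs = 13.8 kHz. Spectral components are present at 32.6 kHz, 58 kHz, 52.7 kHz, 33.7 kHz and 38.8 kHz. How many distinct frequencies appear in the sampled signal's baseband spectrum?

fs/2 = 6.9 kHz.
32.6 kHz mod fs = 5 kHz.
5 kHz ≤ fs/2 = 6.9 kHz, appears at 5 kHz.
58 kHz mod fs = 2.8 kHz.
2.8 kHz ≤ fs/2 = 6.9 kHz, appears at 2.8 kHz.
52.7 kHz mod fs = 11.3 kHz.
11.3 kHz > fs/2 = 6.9 kHz, folds to fs − 11.3 kHz = 2.5 kHz.
33.7 kHz mod fs = 6.1 kHz.
6.1 kHz ≤ fs/2 = 6.9 kHz, appears at 6.1 kHz.
38.8 kHz mod fs = 11.2 kHz.
11.2 kHz > fs/2 = 6.9 kHz, folds to fs − 11.2 kHz = 2.6 kHz.
Distinct values: {2.5 kHz, 2.6 kHz, 2.8 kHz, 5 kHz, 6.1 kHz} → 5.

5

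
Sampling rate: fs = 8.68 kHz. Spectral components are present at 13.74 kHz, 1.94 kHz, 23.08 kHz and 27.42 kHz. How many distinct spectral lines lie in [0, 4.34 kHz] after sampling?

fs/2 = 4.34 kHz.
13.74 kHz mod fs = 5.06 kHz.
5.06 kHz > fs/2 = 4.34 kHz, folds to fs − 5.06 kHz = 3.62 kHz.
1.94 kHz ≤ fs/2 = 4.34 kHz, passes unchanged.
23.08 kHz mod fs = 5.72 kHz.
5.72 kHz > fs/2 = 4.34 kHz, folds to fs − 5.72 kHz = 2.96 kHz.
27.42 kHz mod fs = 1.38 kHz.
1.38 kHz ≤ fs/2 = 4.34 kHz, appears at 1.38 kHz.
Distinct values: {1.38 kHz, 1.94 kHz, 2.96 kHz, 3.62 kHz} → 4.

4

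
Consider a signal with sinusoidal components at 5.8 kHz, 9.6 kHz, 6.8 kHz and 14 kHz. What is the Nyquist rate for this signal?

28 kHz

Highest-frequency component: 14 kHz.
Nyquist rate = 2 × 14 kHz = 28 kHz.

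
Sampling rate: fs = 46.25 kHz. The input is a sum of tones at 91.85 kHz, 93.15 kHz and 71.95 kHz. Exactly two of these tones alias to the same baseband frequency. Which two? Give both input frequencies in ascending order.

fs/2 = 23.125 kHz.
91.85 kHz mod fs = 45.6 kHz.
45.6 kHz > fs/2 = 23.125 kHz, folds to fs − 45.6 kHz = 0.65 kHz.
93.15 kHz mod fs = 0.65 kHz.
0.65 kHz ≤ fs/2 = 23.125 kHz, appears at 0.65 kHz.
71.95 kHz mod fs = 25.7 kHz.
25.7 kHz > fs/2 = 23.125 kHz, folds to fs − 25.7 kHz = 20.55 kHz.
91.85 kHz and 93.15 kHz both map to 0.65 kHz.

91.85 kHz, 93.15 kHz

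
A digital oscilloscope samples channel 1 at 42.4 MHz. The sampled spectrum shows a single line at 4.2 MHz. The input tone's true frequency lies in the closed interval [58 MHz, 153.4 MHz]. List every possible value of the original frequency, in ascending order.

80.6 MHz, 89 MHz, 123 MHz, 131.4 MHz

Frequencies that alias to 4.2 MHz are k·fs ± 4.2 MHz for integer k ≥ 0.
k=0: 4.2 MHz.
k=1: 38.2 MHz, 46.6 MHz.
k=2: 80.6 MHz, 89 MHz.
k=3: 123 MHz, 131.4 MHz.
k=4: 165.4 MHz, 173.8 MHz.
Within [58 MHz, 153.4 MHz]: 80.6 MHz, 89 MHz, 123 MHz, 131.4 MHz.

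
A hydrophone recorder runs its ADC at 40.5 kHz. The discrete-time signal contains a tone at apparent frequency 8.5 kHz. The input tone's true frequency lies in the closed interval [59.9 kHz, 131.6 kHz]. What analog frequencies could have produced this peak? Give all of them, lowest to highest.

72.5 kHz, 89.5 kHz, 113 kHz, 130 kHz

Frequencies that alias to 8.5 kHz are k·fs ± 8.5 kHz for integer k ≥ 0.
k=0: 8.5 kHz.
k=1: 32 kHz, 49 kHz.
k=2: 72.5 kHz, 89.5 kHz.
k=3: 113 kHz, 130 kHz.
k=4: 153.5 kHz, 170.5 kHz.
Within [59.9 kHz, 131.6 kHz]: 72.5 kHz, 89.5 kHz, 113 kHz, 130 kHz.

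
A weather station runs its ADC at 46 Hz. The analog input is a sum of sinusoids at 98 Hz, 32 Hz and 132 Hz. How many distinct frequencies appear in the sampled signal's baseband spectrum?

fs/2 = 23 Hz.
98 Hz mod fs = 6 Hz.
6 Hz ≤ fs/2 = 23 Hz, appears at 6 Hz.
32 Hz > fs/2 = 23 Hz, folds to fs − 32 Hz = 14 Hz.
132 Hz mod fs = 40 Hz.
40 Hz > fs/2 = 23 Hz, folds to fs − 40 Hz = 6 Hz.
Distinct values: {6 Hz, 14 Hz} → 2.

2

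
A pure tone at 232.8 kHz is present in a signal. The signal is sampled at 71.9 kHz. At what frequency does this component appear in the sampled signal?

17.1 kHz

232.8 kHz mod fs = 17.1 kHz.
17.1 kHz ≤ fs/2 = 35.95 kHz, appears at 17.1 kHz.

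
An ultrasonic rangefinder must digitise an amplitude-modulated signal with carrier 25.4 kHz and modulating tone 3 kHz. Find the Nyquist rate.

56.8 kHz

AM sidebands sit at fc ± fm = 22.4 kHz and 28.4 kHz.
Highest-frequency component: 28.4 kHz.
Nyquist rate = 2 × 28.4 kHz = 56.8 kHz.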